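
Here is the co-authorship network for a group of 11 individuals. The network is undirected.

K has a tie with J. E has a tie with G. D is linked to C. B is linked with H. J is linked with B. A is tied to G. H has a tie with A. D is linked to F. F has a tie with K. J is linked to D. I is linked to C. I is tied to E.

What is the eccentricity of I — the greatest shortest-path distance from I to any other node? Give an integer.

Distances from I: A:3, B:4, C:1, D:2, E:1, F:3, G:2, H:4, J:3, K:4.
The largest is 4 (to B, K, and H), so the eccentricity of I is 4.

4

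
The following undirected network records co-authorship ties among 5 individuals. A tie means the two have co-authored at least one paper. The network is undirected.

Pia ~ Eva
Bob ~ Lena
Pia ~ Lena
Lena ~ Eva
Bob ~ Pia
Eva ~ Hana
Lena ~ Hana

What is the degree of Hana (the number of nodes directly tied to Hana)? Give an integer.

2

Hana is directly tied to Eva and Lena. That is 2 neighbors, so the degree of Hana is 2.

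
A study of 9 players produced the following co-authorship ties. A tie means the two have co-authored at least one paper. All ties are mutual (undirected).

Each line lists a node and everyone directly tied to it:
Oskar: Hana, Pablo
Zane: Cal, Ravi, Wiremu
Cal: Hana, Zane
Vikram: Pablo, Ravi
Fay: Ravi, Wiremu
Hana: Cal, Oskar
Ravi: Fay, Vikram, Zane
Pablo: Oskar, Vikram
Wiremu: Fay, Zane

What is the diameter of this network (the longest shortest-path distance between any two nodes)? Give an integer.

Eccentricity of each node (its greatest distance to any other): Cal:3, Fay:4, Hana:4, Oskar:4, Pablo:4, Ravi:3, Vikram:3, Wiremu:4, Zane:3.
The maximum eccentricity is 4, realized for instance by the pair Wiremu–Pablo via Wiremu – Zane – Ravi – Vikram – Pablo. So the diameter is 4.

4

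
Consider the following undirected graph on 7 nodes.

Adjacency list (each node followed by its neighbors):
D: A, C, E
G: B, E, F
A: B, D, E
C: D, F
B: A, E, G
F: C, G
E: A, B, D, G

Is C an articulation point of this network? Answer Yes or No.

No

Even without C, every remaining node can still reach every other (the residual graph is connected), so C is not a cut vertex.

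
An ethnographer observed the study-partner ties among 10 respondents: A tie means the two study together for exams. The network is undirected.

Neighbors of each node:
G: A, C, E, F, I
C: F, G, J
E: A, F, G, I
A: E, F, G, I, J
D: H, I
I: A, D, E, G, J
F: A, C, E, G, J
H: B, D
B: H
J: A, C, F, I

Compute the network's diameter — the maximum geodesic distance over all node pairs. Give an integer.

5

Eccentricity of each node (its greatest distance to any other): A:4, B:5, C:5, D:3, E:4, F:5, G:4, H:4, I:3, J:4.
The maximum eccentricity is 5, realized for instance by the pair B–C via B – H – D – I – G – C. So the diameter is 5.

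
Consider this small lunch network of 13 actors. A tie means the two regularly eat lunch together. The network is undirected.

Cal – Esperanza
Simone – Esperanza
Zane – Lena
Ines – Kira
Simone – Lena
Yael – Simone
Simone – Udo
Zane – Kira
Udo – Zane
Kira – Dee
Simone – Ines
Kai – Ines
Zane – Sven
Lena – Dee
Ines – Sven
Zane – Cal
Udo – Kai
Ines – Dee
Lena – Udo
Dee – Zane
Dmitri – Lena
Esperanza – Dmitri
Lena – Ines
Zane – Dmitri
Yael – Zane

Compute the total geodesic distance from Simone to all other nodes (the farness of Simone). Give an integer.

Distances from Simone: Cal:2, Dee:2, Dmitri:2, Esperanza:1, Ines:1, Kai:2, Kira:2, Lena:1, Sven:2, Udo:1, Yael:1, Zane:2.
Sum = 2 + 2 + 2 + 1 + 1 + 2 + 2 + 1 + 2 + 1 + 1 + 2 = 19.

19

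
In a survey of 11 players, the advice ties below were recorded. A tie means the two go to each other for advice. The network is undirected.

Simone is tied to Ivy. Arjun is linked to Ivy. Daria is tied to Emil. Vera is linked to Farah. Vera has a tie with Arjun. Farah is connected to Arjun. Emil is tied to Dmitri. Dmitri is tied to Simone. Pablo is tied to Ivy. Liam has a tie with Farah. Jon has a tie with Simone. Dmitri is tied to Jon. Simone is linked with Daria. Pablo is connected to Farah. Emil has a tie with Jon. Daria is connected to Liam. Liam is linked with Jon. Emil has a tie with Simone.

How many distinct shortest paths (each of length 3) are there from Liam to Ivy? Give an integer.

The shortest distance is 3. The length-3 paths are: Liam–Farah–Pablo–Ivy; Liam–Farah–Arjun–Ivy; Liam–Daria–Simone–Ivy; Liam–Jon–Simone–Ivy.
That gives 4 distinct shortest paths.

4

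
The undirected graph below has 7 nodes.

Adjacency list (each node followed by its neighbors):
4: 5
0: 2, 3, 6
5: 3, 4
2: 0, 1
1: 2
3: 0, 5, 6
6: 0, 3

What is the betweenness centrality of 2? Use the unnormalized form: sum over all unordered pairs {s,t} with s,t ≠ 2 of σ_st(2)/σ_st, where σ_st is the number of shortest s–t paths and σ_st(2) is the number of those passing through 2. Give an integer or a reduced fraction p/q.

5

Pairs whose geodesics pass through 2 — 5–1: 1; 1–4: 1; 1–6: 1; 1–0: 1; 1–3: 1.
All other pairs contribute 0.
Summing the contributions gives betweenness(2) = 5.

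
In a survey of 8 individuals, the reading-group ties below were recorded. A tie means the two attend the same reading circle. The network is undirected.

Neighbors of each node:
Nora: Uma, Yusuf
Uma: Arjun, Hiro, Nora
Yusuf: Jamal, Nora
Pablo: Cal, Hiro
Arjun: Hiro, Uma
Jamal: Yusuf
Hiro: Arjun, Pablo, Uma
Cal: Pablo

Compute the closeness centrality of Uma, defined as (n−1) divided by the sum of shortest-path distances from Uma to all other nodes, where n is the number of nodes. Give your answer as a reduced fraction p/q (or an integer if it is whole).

7/13

Distances from Uma: Arjun:1, Cal:3, Hiro:1, Jamal:3, Nora:1, Pablo:2, Yusuf:2. Sum = 13.
n = 8, so closeness = 7/13.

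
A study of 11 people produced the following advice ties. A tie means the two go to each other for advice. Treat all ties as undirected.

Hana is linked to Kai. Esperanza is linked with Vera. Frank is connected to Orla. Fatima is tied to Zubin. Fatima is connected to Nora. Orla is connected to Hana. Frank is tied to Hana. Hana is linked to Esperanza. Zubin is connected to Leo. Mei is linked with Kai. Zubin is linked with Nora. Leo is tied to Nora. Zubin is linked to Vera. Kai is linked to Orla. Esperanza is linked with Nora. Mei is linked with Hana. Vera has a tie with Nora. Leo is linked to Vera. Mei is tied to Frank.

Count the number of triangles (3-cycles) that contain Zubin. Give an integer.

Zubin's neighbors: Fatima, Leo, Nora, and Vera.
Neighbor pairs that are themselves tied: Zubin–Fatima–Nora; Zubin–Leo–Nora; Zubin–Leo–Vera; Zubin–Nora–Vera. Each forms one triangle with Zubin, for 4 in total.

4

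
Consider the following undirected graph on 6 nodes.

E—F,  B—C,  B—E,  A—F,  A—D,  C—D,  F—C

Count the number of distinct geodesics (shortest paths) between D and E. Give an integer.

3

The shortest distance is 3. The length-3 paths are: D–C–B–E; D–C–F–E; D–A–F–E.
That gives 3 distinct shortest paths.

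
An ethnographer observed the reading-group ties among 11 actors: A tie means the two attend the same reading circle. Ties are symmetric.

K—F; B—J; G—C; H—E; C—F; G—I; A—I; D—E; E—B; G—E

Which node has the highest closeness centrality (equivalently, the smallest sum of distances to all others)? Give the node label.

Farness (sum of distances to all others) for each node — A:35, B:27, C:24, D:29, E:20, F:31, G:19, H:29, I:26, J:36, K:40.
The smallest farness is 19, for G, so G has the highest closeness.

G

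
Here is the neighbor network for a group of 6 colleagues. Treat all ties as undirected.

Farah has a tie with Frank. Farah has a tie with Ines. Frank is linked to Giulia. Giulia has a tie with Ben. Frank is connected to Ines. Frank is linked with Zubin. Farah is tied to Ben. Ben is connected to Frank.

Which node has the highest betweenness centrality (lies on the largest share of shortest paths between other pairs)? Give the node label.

Unnormalized betweenness of each node: Ben:1/2, Farah:1/2, Frank:6, Giulia:0, Ines:0, Zubin:0.
Frank has the largest value, 6, making it the main broker — the node through which the most shortest paths run.

Frank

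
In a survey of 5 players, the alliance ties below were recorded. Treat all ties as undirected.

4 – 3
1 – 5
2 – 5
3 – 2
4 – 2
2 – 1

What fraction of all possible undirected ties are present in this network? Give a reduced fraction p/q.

3/5

There are 6 edges and 5 nodes, so the maximum possible is C(5,2) = 10.
Density = 6/10 = 3/5.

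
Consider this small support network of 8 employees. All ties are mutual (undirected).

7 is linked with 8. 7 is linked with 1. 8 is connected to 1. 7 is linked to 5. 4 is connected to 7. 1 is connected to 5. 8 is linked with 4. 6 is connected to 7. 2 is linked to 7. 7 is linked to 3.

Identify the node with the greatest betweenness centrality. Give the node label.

Unnormalized betweenness of each node: 1:1/2, 2:0, 3:0, 4:0, 5:0, 6:0, 7:17, 8:1/2.
7 has the largest value, 17, making it the main broker — the node through which the most shortest paths run.

7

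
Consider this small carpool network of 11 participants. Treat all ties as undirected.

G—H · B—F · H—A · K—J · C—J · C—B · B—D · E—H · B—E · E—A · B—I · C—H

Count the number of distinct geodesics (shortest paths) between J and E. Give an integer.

2

The shortest distance is 3. The length-3 paths are: J–C–H–E; J–C–B–E.
That gives 2 distinct shortest paths.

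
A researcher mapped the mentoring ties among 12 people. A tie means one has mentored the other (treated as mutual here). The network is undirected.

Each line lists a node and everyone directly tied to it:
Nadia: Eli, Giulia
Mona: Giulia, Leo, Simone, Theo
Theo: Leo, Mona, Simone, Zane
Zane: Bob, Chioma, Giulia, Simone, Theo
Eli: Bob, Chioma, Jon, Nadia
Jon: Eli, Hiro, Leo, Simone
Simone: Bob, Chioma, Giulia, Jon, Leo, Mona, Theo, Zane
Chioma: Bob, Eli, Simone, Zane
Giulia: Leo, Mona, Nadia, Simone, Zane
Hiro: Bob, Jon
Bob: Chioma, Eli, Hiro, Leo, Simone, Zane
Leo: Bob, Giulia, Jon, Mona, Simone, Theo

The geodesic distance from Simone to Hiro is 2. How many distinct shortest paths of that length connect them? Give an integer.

2

The shortest distance is 2. The length-2 paths are: Simone–Jon–Hiro; Simone–Bob–Hiro.
That gives 2 distinct shortest paths.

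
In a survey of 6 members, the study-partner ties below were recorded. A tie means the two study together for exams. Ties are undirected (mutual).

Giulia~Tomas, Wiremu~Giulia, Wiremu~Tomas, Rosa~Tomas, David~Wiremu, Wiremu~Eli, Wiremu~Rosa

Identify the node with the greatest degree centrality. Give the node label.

Degrees — David:1, Eli:1, Giulia:2, Rosa:2, Tomas:3, Wiremu:5.
The maximum is 5, attained only by Wiremu.

Wiremu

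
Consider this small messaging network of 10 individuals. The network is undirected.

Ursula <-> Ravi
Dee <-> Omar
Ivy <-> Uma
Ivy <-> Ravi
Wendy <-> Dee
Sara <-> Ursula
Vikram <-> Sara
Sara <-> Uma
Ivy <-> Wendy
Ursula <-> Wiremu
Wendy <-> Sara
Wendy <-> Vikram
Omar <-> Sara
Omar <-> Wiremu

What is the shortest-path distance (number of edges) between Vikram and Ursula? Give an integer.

2

One shortest route is Vikram – Sara – Ursula, which uses 2 edges, and Vikram and Ursula are not directly tied, so nothing shorter exists. So d(Vikram,Ursula) = 2.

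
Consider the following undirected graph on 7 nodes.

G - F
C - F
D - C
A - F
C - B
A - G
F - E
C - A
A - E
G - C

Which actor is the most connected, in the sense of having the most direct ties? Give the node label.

Degrees — A:4, B:1, C:5, D:1, E:2, F:4, G:3.
The maximum is 5, attained only by C.

C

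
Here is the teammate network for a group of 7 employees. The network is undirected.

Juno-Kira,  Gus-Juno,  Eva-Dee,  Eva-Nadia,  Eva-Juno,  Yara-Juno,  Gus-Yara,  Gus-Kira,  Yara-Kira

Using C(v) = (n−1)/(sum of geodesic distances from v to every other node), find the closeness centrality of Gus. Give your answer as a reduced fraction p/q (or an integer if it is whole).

6/11

Distances from Gus: Dee:3, Eva:2, Juno:1, Kira:1, Nadia:3, Yara:1. Sum = 11.
n = 7, so closeness = 6/11.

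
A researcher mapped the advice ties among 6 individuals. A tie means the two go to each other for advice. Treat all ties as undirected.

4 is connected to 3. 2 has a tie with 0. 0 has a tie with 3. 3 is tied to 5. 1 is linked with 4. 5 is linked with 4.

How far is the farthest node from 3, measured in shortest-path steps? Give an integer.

Distances from 3: 0:1, 1:2, 2:2, 4:1, 5:1.
The largest is 2 (to 1 and 2), so the eccentricity of 3 is 2.

2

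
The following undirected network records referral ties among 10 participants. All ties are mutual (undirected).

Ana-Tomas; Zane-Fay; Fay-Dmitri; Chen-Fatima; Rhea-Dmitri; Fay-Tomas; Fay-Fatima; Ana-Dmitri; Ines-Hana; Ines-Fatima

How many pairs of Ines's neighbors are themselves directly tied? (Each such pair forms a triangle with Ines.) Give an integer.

Ines's neighbors are Fatima and Hana, but none of them are tied to each other, so no triangle contains Ines.

0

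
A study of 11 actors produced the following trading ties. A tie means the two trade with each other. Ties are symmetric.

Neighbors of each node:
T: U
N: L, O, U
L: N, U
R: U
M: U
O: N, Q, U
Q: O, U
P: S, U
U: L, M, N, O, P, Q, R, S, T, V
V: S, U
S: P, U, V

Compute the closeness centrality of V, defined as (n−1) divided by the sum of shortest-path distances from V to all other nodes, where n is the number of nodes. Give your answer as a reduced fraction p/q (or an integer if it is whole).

Distances from V: L:2, M:2, N:2, O:2, P:2, Q:2, R:2, S:1, T:2, U:1. Sum = 18.
n = 11, so closeness = 10/18 = 5/9.

5/9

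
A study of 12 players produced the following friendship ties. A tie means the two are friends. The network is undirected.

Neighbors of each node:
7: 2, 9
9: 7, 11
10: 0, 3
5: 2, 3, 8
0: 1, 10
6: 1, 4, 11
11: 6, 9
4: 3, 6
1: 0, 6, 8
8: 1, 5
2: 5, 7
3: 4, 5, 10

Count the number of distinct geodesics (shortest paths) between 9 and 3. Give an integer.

The shortest distance is 4. The length-4 paths are: 9–11–6–4–3; 9–7–2–5–3.
That gives 2 distinct shortest paths.

2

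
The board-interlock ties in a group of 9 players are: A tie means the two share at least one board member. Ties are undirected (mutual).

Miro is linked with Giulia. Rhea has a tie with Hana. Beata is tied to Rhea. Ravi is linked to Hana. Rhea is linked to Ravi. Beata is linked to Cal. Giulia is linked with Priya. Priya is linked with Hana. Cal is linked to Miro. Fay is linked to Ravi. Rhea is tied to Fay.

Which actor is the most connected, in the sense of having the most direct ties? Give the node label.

Degrees — Beata:2, Cal:2, Fay:2, Giulia:2, Hana:3, Miro:2, Priya:2, Ravi:3, Rhea:4.
The maximum is 4, attained only by Rhea.

Rhea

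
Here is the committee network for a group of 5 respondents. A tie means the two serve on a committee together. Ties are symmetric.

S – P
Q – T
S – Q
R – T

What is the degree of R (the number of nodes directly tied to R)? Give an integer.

R is directly tied to T. That is 1 neighbor, so the degree of R is 1.

1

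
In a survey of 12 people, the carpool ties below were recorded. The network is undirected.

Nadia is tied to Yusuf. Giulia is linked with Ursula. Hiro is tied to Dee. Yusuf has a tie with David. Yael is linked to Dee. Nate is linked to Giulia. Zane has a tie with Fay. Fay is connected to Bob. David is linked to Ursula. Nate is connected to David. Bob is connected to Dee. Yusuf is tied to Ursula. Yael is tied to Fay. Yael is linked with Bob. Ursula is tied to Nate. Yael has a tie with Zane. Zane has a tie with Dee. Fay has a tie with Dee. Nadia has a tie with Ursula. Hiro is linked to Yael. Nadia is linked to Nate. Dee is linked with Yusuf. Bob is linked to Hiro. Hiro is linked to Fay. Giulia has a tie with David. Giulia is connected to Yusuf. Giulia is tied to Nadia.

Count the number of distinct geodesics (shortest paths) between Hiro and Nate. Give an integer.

The shortest distance is 4. The length-4 paths are: Hiro–Dee–Yusuf–Giulia–Nate; Hiro–Dee–Yusuf–Ursula–Nate; Hiro–Dee–Yusuf–Nadia–Nate; Hiro–Dee–Yusuf–David–Nate.
That gives 4 distinct shortest paths.

4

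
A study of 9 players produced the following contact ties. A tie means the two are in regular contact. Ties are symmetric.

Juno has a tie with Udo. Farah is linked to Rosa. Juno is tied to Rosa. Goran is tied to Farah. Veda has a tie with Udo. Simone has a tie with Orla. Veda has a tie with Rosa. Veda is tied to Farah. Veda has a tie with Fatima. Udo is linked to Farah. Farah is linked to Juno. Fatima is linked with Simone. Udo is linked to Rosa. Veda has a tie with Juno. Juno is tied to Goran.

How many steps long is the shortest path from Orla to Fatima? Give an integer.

2

One shortest route is Orla – Simone – Fatima, which uses 2 edges, and Orla and Fatima are not directly tied, so nothing shorter exists. So d(Orla,Fatima) = 2.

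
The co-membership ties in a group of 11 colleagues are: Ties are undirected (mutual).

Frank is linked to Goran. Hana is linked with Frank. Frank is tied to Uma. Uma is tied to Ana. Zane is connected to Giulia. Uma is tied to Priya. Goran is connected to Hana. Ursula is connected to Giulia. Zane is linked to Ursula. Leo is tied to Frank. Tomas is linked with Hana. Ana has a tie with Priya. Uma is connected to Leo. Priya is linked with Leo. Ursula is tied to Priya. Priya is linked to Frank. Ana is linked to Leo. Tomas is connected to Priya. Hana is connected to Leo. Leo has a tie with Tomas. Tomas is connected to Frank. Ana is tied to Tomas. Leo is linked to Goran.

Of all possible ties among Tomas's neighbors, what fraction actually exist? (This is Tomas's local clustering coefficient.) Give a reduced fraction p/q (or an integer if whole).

Tomas's neighbors: Ana, Frank, Hana, Leo, and Priya (k = 5).
Possible neighbor pairs: C(5,2) = 10. Edges among them: Ana–Leo, Ana–Priya, Frank–Hana, Frank–Leo, Frank–Priya, Hana–Leo, Leo–Priya → e = 7.
Clustering(Tomas) = 7/10.

7/10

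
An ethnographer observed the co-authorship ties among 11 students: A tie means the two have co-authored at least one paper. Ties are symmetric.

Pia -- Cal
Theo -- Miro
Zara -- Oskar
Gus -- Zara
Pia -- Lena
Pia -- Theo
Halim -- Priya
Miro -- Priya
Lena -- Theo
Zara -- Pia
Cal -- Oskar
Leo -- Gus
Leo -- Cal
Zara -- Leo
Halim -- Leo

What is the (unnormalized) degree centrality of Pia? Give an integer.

Pia is directly tied to Cal, Lena, Theo, and Zara. That is 4 neighbors, so the degree of Pia is 4.

4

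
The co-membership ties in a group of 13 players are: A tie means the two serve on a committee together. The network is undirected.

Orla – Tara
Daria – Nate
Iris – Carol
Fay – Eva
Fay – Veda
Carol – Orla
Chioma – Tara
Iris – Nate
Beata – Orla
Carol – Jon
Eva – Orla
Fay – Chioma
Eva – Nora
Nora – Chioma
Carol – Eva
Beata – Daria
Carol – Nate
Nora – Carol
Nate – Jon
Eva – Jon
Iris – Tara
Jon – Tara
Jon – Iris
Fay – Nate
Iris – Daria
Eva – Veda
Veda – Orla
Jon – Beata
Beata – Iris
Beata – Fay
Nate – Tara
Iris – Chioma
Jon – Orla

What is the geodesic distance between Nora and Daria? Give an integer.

3

One shortest route is Nora – Chioma – Iris – Daria, which uses 3 edges, and at distance 2 from Nora we only reach {Fay, Iris, Jon, Nate, Orla, Tara, Veda}, which does not include Daria. So d(Nora,Daria) = 3.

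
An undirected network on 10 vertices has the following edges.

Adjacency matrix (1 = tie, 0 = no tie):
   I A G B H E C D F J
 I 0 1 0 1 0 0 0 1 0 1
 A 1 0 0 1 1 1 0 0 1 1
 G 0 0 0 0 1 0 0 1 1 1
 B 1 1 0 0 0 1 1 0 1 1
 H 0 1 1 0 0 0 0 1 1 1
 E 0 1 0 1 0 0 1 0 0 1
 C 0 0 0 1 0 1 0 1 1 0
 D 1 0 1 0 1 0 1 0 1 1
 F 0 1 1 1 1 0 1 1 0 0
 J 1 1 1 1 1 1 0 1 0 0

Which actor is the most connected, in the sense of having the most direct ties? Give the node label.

J

Degrees — A:6, B:6, C:4, D:6, E:4, F:6, G:4, H:5, I:4, J:7.
The maximum is 7, attained only by J.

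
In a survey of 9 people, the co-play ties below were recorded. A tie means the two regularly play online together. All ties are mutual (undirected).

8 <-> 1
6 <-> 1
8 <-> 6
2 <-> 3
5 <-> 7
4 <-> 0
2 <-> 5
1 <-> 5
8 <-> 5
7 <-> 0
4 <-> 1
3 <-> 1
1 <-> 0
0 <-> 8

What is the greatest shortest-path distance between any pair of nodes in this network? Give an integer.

3

Eccentricity of each node (its greatest distance to any other): 0:3, 1:2, 2:3, 3:3, 4:3, 5:2, 6:3, 7:3, 8:2.
The maximum eccentricity is 3, realized for instance by the pair 7–3 via 7 – 5 – 2 – 3. So the diameter is 3.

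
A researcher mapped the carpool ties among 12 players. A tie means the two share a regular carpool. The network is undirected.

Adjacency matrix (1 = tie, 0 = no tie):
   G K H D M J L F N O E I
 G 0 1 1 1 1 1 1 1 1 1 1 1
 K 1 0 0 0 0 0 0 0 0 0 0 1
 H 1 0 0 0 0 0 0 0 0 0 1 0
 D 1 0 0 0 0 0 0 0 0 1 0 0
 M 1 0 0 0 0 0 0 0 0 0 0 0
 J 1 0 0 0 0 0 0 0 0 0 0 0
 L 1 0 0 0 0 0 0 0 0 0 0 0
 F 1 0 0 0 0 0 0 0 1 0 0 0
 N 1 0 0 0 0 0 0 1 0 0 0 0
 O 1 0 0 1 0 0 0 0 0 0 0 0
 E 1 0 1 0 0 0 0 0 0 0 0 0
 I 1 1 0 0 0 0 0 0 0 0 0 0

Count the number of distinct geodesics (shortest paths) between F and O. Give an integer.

1

The shortest distance is 2, and the only length-2 path is F–G–O. So there is exactly 1 shortest path.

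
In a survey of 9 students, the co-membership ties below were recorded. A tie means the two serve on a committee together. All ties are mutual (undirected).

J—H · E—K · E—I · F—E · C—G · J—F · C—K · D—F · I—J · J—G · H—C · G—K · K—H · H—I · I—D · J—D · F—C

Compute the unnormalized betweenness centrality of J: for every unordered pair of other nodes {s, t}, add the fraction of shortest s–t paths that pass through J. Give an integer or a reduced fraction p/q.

Pairs whose geodesics pass through J — I–G: 1; I–F: 1/3; G–H: 1/3; G–D: 1; G–F: 1/2; H–D: 1/2; H–F: 1/2; K–D: 2/6.
All other pairs contribute 0.
Summing the contributions gives betweenness(J) = 9/2.

9/2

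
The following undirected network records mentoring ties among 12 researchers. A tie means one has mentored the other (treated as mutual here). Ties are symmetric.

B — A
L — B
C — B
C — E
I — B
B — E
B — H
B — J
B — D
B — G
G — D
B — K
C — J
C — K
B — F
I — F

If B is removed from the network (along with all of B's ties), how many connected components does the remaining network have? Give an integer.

Without B, the remaining ties split the others into: {D, G}; {F, I}; {L}; {C, E, J, K}; {A}; {H}.
That's 6 separate components.

6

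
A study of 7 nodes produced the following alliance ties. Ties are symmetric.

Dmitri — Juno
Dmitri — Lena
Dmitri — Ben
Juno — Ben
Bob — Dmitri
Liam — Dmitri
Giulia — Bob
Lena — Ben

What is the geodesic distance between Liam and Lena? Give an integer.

2

One shortest route is Liam – Dmitri – Lena, which uses 2 edges, and Liam and Lena are not directly tied, so nothing shorter exists. So d(Liam,Lena) = 2.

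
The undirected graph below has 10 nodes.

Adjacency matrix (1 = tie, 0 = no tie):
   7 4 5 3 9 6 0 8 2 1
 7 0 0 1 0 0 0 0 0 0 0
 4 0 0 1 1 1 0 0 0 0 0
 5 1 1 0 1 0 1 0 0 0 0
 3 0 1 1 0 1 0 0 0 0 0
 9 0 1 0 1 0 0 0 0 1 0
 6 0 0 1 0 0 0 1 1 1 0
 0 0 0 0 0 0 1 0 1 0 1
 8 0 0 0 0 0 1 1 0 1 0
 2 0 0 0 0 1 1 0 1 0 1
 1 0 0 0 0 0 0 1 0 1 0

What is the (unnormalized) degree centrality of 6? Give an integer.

4

6 is directly tied to 0, 2, 5, and 8. That is 4 neighbors, so the degree of 6 is 4.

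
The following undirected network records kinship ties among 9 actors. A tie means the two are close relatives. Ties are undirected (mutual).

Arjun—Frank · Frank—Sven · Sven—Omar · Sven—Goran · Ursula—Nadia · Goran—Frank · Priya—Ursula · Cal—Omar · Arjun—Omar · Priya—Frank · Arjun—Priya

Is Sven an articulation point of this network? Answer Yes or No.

Even without Sven, every remaining node can still reach every other (the residual graph is connected), so Sven is not a cut vertex.

No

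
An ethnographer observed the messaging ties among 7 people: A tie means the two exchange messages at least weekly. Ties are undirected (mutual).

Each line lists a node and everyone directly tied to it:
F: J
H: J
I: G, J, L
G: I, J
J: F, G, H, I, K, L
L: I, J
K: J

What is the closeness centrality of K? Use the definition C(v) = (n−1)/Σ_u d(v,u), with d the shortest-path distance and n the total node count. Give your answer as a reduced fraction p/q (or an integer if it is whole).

Distances from K: F:2, G:2, H:2, I:2, J:1, L:2. Sum = 11.
n = 7, so closeness = 6/11.

6/11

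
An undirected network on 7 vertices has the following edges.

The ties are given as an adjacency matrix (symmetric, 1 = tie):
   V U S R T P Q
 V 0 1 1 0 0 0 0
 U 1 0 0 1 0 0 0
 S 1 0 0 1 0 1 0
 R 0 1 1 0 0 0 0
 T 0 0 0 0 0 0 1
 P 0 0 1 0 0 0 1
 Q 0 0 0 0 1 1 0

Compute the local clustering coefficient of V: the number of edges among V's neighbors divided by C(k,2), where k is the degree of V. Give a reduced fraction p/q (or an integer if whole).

V's neighbors: S and U (k = 2).
Possible neighbor pairs: C(2,2) = 1. Edges among them: none → e = 0.
Clustering(V) = 0/1.

0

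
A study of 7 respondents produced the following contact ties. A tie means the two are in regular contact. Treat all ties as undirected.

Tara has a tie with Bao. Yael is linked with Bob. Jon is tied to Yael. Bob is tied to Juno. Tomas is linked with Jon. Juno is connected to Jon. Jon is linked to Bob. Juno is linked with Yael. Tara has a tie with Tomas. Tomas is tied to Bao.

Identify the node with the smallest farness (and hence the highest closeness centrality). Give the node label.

Jon

Farness (sum of distances to all others) for each node — Bao:13, Bob:11, Jon:8, Juno:11, Tara:13, Tomas:9, Yael:11.
The smallest farness is 8, for Jon, so Jon has the highest closeness.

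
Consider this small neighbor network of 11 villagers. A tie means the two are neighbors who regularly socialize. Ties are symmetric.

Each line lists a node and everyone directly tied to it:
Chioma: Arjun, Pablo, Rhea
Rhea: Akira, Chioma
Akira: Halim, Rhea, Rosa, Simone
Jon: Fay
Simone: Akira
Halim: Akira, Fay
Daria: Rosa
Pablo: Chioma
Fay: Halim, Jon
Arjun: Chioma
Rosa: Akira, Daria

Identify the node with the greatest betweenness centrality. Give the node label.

Akira

Unnormalized betweenness of each node: Akira:35, Arjun:0, Chioma:17, Daria:0, Fay:9, Halim:16, Jon:0, Pablo:0, Rhea:21, Rosa:9, Simone:0.
Akira has the largest value, 35, making it the main broker — the node through which the most shortest paths run.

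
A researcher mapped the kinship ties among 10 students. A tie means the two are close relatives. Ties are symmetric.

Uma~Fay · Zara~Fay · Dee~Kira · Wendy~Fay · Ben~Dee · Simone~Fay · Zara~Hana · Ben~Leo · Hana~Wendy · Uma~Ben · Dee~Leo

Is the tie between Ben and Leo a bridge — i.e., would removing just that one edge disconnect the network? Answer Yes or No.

Even without that edge, Ben still reaches Leo via Ben – Dee – Leo, so the network stays connected. Not a bridge.

No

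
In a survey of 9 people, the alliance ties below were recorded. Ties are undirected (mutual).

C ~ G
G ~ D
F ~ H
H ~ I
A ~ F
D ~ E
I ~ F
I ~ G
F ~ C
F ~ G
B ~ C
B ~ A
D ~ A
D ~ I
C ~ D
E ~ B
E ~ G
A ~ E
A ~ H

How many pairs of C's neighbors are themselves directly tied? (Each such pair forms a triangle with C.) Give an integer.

C's neighbors: B, D, F, and G.
Neighbor pairs that are themselves tied: C–D–G; C–F–G. Each forms one triangle with C, for 2 in total.

2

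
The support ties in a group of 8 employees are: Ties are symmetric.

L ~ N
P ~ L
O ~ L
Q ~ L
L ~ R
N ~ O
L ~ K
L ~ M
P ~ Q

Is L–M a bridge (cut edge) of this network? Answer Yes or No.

Yes

Without the L–M edge there is no alternate route between L and M, so the network disconnects. It is a bridge.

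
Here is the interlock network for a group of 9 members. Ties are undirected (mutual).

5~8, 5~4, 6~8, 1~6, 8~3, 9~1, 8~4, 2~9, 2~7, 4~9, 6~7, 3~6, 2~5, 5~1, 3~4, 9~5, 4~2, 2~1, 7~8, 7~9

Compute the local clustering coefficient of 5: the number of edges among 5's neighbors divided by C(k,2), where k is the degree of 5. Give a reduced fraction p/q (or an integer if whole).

3/5

5's neighbors: 1, 2, 4, 8, and 9 (k = 5).
Possible neighbor pairs: C(5,2) = 10. Edges among them: 1–2, 1–9, 2–4, 2–9, 4–8, 4–9 → e = 6.
Clustering(5) = 6/10 = 3/5.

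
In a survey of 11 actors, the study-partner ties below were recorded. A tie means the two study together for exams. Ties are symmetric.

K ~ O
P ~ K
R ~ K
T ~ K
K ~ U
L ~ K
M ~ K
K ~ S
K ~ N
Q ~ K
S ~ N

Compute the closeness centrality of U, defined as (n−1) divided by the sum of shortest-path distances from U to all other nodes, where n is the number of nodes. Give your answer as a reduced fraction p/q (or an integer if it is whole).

Distances from U: K:1, L:2, M:2, N:2, O:2, P:2, Q:2, R:2, S:2, T:2. Sum = 19.
n = 11, so closeness = 10/19.

10/19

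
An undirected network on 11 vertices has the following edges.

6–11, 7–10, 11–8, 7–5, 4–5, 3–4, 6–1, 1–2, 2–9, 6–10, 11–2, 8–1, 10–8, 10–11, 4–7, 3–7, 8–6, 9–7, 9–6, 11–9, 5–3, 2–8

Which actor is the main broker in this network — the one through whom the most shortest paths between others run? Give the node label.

7

Unnormalized betweenness of each node: 1:1/4, 2:13/6, 3:0, 4:0, 5:0, 6:4, 7:64/3, 8:31/12, 9:41/4, 10:10, 11:17/12.
7 has the largest value, 64/3, making it the main broker — the node through which the most shortest paths run.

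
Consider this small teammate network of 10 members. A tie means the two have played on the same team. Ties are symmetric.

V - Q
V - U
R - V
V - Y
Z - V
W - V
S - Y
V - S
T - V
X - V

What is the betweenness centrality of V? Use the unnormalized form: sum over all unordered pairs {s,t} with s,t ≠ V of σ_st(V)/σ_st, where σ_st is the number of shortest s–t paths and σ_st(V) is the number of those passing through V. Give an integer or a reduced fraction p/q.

35

Pairs whose geodesics pass through V — R–Z: 1; R–W: 1; R–Y: 1; R–S: 1; R–U: 1; R–T: 1; R–X: 1; R–Q: 1; Z–W: 1; Z–Y: 1; Z–S: 1; Z–U: 1; Z–T: 1; Z–X: 1 … (+21 more pairs).
All other pairs contribute 0.
Summing the contributions gives betweenness(V) = 35.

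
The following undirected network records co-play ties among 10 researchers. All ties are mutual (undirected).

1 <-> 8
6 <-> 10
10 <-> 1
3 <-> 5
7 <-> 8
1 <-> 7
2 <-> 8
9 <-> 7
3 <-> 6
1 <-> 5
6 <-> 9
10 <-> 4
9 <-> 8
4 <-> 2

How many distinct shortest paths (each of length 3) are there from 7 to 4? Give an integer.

2

The shortest distance is 3. The length-3 paths are: 7–8–2–4; 7–1–10–4.
That gives 2 distinct shortest paths.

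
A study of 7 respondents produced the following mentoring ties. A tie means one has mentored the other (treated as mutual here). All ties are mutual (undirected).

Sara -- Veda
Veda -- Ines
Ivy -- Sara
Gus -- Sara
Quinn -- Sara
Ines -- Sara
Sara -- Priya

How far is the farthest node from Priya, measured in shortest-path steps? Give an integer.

Distances from Priya: Gus:2, Ines:2, Ivy:2, Quinn:2, Sara:1, Veda:2.
The largest is 2 (to Ivy, Veda, Quinn, Ines, and Gus), so the eccentricity of Priya is 2.

2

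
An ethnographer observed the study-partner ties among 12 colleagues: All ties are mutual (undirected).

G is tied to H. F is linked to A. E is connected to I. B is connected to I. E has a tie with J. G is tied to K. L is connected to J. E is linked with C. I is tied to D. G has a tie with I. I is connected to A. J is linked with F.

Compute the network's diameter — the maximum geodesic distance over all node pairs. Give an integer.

Eccentricity of each node (its greatest distance to any other): A:3, B:4, C:4, D:4, E:3, F:4, G:4, H:5, I:3, J:4, K:5, L:5.
The maximum eccentricity is 5, realized for instance by the pair L–K via L – J – E – I – G – K. So the diameter is 5.

5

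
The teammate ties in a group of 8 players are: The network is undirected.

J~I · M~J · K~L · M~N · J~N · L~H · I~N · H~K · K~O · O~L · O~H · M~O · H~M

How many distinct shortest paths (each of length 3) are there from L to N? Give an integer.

2

The shortest distance is 3. The length-3 paths are: L–H–M–N; L–O–M–N.
That gives 2 distinct shortest paths.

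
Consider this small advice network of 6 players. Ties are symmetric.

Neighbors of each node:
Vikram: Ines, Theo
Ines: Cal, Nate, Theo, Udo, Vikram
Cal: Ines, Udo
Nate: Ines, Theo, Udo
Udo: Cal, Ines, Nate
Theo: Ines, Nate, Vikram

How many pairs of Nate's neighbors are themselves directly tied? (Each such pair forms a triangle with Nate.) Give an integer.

Nate's neighbors: Ines, Theo, and Udo.
Neighbor pairs that are themselves tied: Nate–Ines–Theo; Nate–Ines–Udo. Each forms one triangle with Nate, for 2 in total.

2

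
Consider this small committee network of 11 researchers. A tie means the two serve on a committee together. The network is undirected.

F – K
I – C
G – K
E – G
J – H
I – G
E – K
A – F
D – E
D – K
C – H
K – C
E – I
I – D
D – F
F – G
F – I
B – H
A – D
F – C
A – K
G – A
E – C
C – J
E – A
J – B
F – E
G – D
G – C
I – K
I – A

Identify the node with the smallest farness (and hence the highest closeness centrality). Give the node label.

Farness (sum of distances to all others) for each node — A:18, B:27, C:13, D:18, E:14, F:14, G:14, H:19, I:14, J:19, K:14.
The smallest farness is 13, for C, so C has the highest closeness.

C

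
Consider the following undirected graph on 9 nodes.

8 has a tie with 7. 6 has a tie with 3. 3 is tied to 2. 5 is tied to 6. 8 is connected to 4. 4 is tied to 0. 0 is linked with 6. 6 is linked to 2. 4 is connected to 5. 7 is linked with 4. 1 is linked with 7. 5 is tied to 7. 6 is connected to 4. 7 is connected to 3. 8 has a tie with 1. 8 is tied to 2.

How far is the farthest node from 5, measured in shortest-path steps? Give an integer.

Distances from 5: 0:2, 1:2, 2:2, 3:2, 4:1, 6:1, 7:1, 8:2.
The largest is 2 (to 2, 3, 0, 8, and 1), so the eccentricity of 5 is 2.

2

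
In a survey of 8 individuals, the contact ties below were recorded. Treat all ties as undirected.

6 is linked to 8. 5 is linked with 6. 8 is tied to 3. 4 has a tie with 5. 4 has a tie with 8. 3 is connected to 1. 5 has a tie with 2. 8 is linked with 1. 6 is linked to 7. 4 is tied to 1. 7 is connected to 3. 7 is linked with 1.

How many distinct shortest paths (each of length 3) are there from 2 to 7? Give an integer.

1

The shortest distance is 3, and the only length-3 path is 2–5–6–7. So there is exactly 1 shortest path.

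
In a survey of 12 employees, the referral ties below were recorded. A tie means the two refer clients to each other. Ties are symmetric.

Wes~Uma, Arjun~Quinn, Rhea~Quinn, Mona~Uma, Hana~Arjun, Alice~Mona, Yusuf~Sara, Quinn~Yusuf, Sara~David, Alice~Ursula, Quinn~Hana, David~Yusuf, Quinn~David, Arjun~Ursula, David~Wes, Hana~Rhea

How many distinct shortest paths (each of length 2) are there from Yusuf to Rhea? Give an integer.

The shortest distance is 2, and the only length-2 path is Yusuf–Quinn–Rhea. So there is exactly 1 shortest path.

1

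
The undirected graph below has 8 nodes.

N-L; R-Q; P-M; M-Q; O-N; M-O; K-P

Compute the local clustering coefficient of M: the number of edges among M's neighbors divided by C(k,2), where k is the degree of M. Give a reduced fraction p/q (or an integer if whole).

M's neighbors: O, P, and Q (k = 3).
Possible neighbor pairs: C(3,2) = 3. Edges among them: none → e = 0.
Clustering(M) = 0/3 = 0.

0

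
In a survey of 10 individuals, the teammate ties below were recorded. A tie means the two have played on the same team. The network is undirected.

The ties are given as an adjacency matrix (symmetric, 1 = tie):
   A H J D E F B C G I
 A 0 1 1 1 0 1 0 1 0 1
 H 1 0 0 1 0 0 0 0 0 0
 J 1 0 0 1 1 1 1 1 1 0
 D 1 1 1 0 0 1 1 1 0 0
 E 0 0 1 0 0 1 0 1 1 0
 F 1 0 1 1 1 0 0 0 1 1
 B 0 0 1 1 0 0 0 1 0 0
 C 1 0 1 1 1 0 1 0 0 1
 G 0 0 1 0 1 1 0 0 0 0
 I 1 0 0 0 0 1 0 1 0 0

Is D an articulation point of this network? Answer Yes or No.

Even without D, every remaining node can still reach every other (the residual graph is connected), so D is not a cut vertex.

No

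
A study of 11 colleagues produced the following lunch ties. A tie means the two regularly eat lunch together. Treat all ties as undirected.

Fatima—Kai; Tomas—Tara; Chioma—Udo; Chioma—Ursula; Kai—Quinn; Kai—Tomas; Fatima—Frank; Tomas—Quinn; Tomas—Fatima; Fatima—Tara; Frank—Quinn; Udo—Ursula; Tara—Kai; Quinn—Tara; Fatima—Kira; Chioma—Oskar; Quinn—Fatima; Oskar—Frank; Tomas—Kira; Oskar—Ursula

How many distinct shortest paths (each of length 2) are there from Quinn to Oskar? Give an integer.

The shortest distance is 2, and the only length-2 path is Quinn–Frank–Oskar. So there is exactly 1 shortest path.

1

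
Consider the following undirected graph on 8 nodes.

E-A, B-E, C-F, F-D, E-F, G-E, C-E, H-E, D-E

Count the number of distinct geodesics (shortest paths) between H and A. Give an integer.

The shortest distance is 2, and the only length-2 path is H–E–A. So there is exactly 1 shortest path.

1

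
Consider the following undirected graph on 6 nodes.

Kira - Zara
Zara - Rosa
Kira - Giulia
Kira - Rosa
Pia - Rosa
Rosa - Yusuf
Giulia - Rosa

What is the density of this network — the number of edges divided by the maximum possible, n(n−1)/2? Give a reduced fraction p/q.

7/15

There are 7 edges and 6 nodes, so the maximum possible is C(6,2) = 15.
Density = 7/15.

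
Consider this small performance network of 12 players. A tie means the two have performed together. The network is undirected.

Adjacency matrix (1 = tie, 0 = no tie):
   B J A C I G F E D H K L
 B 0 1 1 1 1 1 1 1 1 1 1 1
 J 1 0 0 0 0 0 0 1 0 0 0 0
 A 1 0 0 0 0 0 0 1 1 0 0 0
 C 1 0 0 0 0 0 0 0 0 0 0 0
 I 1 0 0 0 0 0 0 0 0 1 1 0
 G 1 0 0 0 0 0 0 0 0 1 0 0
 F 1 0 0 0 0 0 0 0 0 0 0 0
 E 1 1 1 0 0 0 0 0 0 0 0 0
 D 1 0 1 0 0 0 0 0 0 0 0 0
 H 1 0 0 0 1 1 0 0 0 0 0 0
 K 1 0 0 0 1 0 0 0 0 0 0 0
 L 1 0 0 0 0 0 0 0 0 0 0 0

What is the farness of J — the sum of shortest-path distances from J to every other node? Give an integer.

Distances from J: A:2, B:1, C:2, D:2, E:1, F:2, G:2, H:2, I:2, K:2, L:2.
Sum = 2 + 1 + 2 + 2 + 1 + 2 + 2 + 2 + 2 + 2 + 2 = 20.

20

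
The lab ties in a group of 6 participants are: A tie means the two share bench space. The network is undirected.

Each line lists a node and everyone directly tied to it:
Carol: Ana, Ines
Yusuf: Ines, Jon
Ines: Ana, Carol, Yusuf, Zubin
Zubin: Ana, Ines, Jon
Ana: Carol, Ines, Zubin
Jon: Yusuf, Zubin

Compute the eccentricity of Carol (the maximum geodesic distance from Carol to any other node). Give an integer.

Distances from Carol: Ana:1, Ines:1, Jon:3, Yusuf:2, Zubin:2.
The largest is 3 (to Jon), so the eccentricity of Carol is 3.

3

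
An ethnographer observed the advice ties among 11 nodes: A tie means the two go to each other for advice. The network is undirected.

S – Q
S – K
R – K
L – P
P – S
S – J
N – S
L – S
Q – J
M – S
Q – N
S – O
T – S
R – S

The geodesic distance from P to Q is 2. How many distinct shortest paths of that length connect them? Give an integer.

1

The shortest distance is 2, and the only length-2 path is P–S–Q. So there is exactly 1 shortest path.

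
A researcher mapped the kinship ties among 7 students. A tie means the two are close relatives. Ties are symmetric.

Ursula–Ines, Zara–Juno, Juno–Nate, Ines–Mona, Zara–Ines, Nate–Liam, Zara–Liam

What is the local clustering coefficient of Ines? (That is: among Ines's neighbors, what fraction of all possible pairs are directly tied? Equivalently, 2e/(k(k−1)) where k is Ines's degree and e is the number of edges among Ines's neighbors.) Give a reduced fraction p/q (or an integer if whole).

0

Ines's neighbors: Mona, Ursula, and Zara (k = 3).
Possible neighbor pairs: C(3,2) = 3. Edges among them: none → e = 0.
Clustering(Ines) = 0/3 = 0.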